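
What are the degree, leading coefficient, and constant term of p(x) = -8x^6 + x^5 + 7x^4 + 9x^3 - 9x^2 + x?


Highest power of x is 6, with coefficient -8. Constant term is 0.
Degree = 6, leading coefficient = -8, constant term = 0


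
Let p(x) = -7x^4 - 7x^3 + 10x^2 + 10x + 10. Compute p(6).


Using direct substitution:
  -7 * (6)^4 = -9072
  -7 * (6)^3 = -1512
  10 * (6)^2 = 360
  10 * (6)^1 = 60
  constant: 10
Sum = -9072 - 1512 + 360 + 60 + 10 = -10154


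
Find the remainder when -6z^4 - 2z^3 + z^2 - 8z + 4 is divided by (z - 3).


By the Remainder Theorem, the remainder equals p(3):
  -6*(3)^4 = -486
  -2*(3)^3 = -54
  1*(3)^2 = 9
  -8*(3)^1 = -24
  constant: 4
Sum: -486 - 54 + 9 - 24 + 4 = -551


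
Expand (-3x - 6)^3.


Expand (-3x - 6)^3 by repeated multiplication:
  (-3x - 6)^2 = 9x^2 + 36x + 36
= -27x^3 - 162x^2 - 324x - 216


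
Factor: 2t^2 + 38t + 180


Roots satisfy r1 + r2 = -b/a = -19 and r1*r2 = c/a = 90.
So r1 = -10, r2 = -9.
2t^2 + 38t + 180 = 2(t - r1)(t - r2) = 2(t + 10)(t + 9)


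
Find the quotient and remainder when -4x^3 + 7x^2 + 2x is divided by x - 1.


(-4x^3 + 7x^2 + 2x) / (x - 1)
Step 1: -4x^2 * (x - 1) = -4x^3 + 4x^2; subtract.
Step 2: 3x * (x - 1) = 3x^2 - 3x; subtract.
Step 3: 5 * (x - 1) = 5x - 5; subtract.
Quotient: -4x^2 + 3x + 5, Remainder: 5


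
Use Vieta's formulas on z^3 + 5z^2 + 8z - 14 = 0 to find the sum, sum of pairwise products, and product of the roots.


Monic cubic z^3+bz^2+cz+d=0: sum=-b, pairwise sum=c, product=-d.
b=5, c=8, d=-14
r1+r2+r3 = -5
r1r2+r1r3+r2r3 = 8
r1r2r3 = 14


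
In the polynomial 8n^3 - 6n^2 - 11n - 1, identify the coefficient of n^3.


Read off the coefficient of n^3: 8


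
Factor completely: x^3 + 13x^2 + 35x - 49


Try integer roots (divisors of -49). x=-7: p(-7)=0.
Divide out (x + 7): quotient is x^2 + 6x - 7.
Factor the quadratic: (x + 7)(x - 1)
Result: (x + 7)(x + 7)(x - 1)


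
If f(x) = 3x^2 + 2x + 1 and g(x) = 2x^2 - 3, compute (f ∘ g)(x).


Substitute g(x) into f:
f(g(x)) = 3*(2x^2 - 3)^2 + 2*(2x^2 - 3) + 1
(2x^2 - 3)^2 = 4x^4 - 12x^2 + 9
Expand and combine: 12x^4 - 32x^2 + 22


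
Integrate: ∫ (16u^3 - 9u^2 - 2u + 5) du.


Reverse power rule on each term:
  ∫ 16u^3 du = 4u^4
  ∫ -9u^2 du = -3u^3
  ∫ -2u du = -u^2
  ∫ 5 du = 5u
F(u) = 4u^4 - 3u^3 - u^2 + 5u + C


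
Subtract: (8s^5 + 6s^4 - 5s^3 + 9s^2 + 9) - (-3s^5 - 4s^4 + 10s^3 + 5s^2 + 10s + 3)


Distribute the minus sign:
  (8s^5 + 6s^4 - 5s^3 + 9s^2 + 9)
- (-3s^5 - 4s^4 + 10s^3 + 5s^2 + 10s + 3)
Negate second polynomial: 3s^5 + 4s^4 - 10s^3 - 5s^2 - 10s - 3
Add: 11s^5 + 10s^4 - 15s^3 + 4s^2 - 10s + 6


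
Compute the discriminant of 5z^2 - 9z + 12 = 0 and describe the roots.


D = b^2 - 4ac = (-9)^2 - 4(5)(12) = 81 - 240 = -159
Since D < 0: two complex conjugate roots (no real roots)


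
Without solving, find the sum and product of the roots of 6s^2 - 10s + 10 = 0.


For as^2+bs+c=0: sum = -b/a, product = c/a.
a=6, b=-10, c=10
Sum = -(-10)/6 = 5/3
Product = (10)/6 = 5/3


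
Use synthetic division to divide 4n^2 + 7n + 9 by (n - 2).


Synthetic division with c = 2. Coefficients: 4, 7, 9
Bring down 4.
  4 * 2 = 8; 8 + 7 = 15
  15 * 2 = 30; 30 + 9 = 39
Quotient: 4n + 15, Remainder: 39


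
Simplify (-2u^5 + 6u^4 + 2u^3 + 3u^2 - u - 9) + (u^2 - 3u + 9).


Align terms by degree and add:
  -2u^5 + 6u^4 + 2u^3 + 3u^2 - u - 9
+ u^2 - 3u + 9
= -2u^5 + 6u^4 + 2u^3 + 4u^2 - 4u


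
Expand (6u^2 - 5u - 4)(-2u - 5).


Distribute each term of the first polynomial:
  (6u^2)(-2u - 5) = -12u^3 - 30u^2
  (-5u)(-2u - 5) = 10u^2 + 25u
  (-4)(-2u - 5) = 8u + 20
Sum: -12u^3 - 20u^2 + 33u + 20


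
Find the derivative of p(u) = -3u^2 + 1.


Apply the power rule term by term:
  d/du(-3u^2) = -6u
  d/du(1) = 0
p'(u) = -6u


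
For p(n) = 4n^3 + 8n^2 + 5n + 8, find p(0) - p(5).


p(0) = 8
p(5) = 733
p(0) - p(5) = 8 - 733 = -725


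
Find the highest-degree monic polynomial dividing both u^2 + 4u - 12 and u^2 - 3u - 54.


Factor each:
  u^2 + 4u - 12 = (u + 6)(u - 2)
  u^2 - 3u - 54 = (u + 6)(u - 9)
Common monic factor: u + 6


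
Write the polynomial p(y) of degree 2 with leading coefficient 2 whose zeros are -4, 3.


p(y) = 2(y + 4)(y - 3)
Expand: 2y^2 + 2y - 24


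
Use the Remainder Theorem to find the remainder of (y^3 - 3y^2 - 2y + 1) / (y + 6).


By the Remainder Theorem, the remainder equals p(-6):
  1*(-6)^3 = -216
  -3*(-6)^2 = -108
  -2*(-6)^1 = 12
  constant: 1
Sum: -216 - 108 + 12 + 1 = -311


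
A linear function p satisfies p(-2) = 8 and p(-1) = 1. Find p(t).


p(t) = mt + b. Using p(-2)=8, p(-1)=1:
m = (8 - 1)/(-2 + 1) = 7/-1 = -7
b = 8 - m*(-2) = 8 - 14 = -6
p(t) = -7t - 6


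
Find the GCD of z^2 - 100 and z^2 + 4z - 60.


Factor each:
  z^2 - 100 = (z + 10)(z - 10)
  z^2 + 4z - 60 = (z + 10)(z - 6)
Common monic factor: z + 10


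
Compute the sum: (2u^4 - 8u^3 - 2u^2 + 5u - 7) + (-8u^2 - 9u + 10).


Align terms by degree and add:
  2u^4 - 8u^3 - 2u^2 + 5u - 7
  -8u^2 - 9u + 10
= 2u^4 - 8u^3 - 10u^2 - 4u + 3


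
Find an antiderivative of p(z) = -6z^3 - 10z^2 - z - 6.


Reverse power rule on each term:
  ∫ -6z^3 dz = -(3/2)z^4
  ∫ -10z^2 dz = -(10/3)z^3
  ∫ -z dz = -(1/2)z^2
  ∫ -6 dz = -6z
F(z) = -(3/2)z^4 - (10/3)z^3 - (1/2)z^2 - 6z + C


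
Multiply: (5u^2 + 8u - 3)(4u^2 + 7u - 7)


Distribute each term of the first polynomial:
  (5u^2)(4u^2 + 7u - 7) = 20u^4 + 35u^3 - 35u^2
  (8u)(4u^2 + 7u - 7) = 32u^3 + 56u^2 - 56u
  (-3)(4u^2 + 7u - 7) = -12u^2 - 21u + 21
Sum: 20u^4 + 67u^3 + 9u^2 - 77u + 21


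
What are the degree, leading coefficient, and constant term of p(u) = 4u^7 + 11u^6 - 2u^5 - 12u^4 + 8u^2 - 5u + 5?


Highest power of u is 7, with coefficient 4. Constant term is 5.
Degree = 7, leading coefficient = 4, constant term = 5


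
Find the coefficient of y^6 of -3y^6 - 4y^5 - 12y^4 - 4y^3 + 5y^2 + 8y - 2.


Read off the coefficient of y^6: -3


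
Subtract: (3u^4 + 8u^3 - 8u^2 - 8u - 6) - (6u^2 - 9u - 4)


Distribute the minus sign:
  (3u^4 + 8u^3 - 8u^2 - 8u - 6)
- (6u^2 - 9u - 4)
Negate second polynomial: -6u^2 + 9u + 4
Add: 3u^4 + 8u^3 - 14u^2 + u - 2


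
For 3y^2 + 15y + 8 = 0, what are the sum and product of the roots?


For ay^2+by+c=0: sum = -b/a, product = c/a.
a=3, b=15, c=8
Sum = -(15)/3 = -5
Product = (8)/3 = 8/3


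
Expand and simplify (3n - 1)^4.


Expand (3n - 1)^4 by repeated multiplication:
  (3n - 1)^2 = 9n^2 - 6n + 1
  (3n - 1)^3 = 27n^3 - 27n^2 + 9n - 1
= 81n^4 - 108n^3 + 54n^2 - 12n + 1


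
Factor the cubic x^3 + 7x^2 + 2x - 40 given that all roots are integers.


Try integer roots (divisors of -40). x=-4: p(-4)=0.
Divide out (x + 4): quotient is x^2 + 3x - 10.
Factor the quadratic: (x - 2)(x + 5)
Result: (x + 4)(x - 2)(x + 5)


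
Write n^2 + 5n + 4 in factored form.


Roots satisfy r1 + r2 = -b/a = -5 and r1*r2 = c/a = 4.
So r1 = -1, r2 = -4.
n^2 + 5n + 4 = (n - r1)(n - r2) = (n + 1)(n + 4)


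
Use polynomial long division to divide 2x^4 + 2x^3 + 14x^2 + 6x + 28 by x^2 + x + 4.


(2x^4 + 2x^3 + 14x^2 + 6x + 28) / (x^2 + x + 4)
Step 1: 2x^2 * (x^2 + x + 4) = 2x^4 + 2x^3 + 8x^2; subtract.
Step 2: 0 * (x^2 + x + 4) = 0; subtract.
Step 3: 6 * (x^2 + x + 4) = 6x^2 + 6x + 24; subtract.
Quotient: 2x^2 + 6, Remainder: 4


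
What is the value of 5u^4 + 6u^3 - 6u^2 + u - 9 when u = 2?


Using direct substitution:
  5 * (2)^4 = 80
  6 * (2)^3 = 48
  -6 * (2)^2 = -24
  1 * (2)^1 = 2
  constant: -9
Sum = 80 + 48 - 24 + 2 - 9 = 97


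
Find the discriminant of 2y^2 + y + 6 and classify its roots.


D = b^2 - 4ac = (1)^2 - 4(2)(6) = 1 - 48 = -47
Since D < 0: two complex conjugate roots (no real roots)


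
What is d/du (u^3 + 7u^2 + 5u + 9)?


Apply the power rule term by term:
  d/du(u^3) = 3u^2
  d/du(7u^2) = 14u
  d/du(5u) = 5
  d/du(9) = 0
p'(u) = 3u^2 + 14u + 5


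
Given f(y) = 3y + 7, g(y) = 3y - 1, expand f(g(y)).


Substitute g(y) into f:
f(g(y)) = 3*(3y - 1) + 7
Expand and combine: 9y + 4


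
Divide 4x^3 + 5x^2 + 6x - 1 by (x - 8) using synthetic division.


Synthetic division with c = 8. Coefficients: 4, 5, 6, -1
Bring down 4.
  4 * 8 = 32; 32 + 5 = 37
  37 * 8 = 296; 296 + 6 = 302
  302 * 8 = 2416; 2416 - 1 = 2415
Quotient: 4x^2 + 37x + 302, Remainder: 2415


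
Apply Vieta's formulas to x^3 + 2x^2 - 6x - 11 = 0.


Monic cubic x^3+bx^2+cx+d=0: sum=-b, pairwise sum=c, product=-d.
b=2, c=-6, d=-11
r1+r2+r3 = -2
r1r2+r1r3+r2r3 = -6
r1r2r3 = 11


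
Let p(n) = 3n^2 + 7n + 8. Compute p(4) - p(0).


p(4) = 84
p(0) = 8
p(4) - p(0) = 84 - 8 = 76


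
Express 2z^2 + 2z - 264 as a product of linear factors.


Roots satisfy r1 + r2 = -b/a = -1 and r1*r2 = c/a = -132.
So r1 = 11, r2 = -12.
2z^2 + 2z - 264 = 2(z - r1)(z - r2) = 2(z - 11)(z + 12)


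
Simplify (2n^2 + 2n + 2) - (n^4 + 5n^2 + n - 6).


Distribute the minus sign:
  (2n^2 + 2n + 2)
- (n^4 + 5n^2 + n - 6)
Negate second polynomial: -n^4 - 5n^2 - n + 6
Add: -n^4 - 3n^2 + n + 8


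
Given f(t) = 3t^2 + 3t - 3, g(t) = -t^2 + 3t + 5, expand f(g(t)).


Substitute g(t) into f:
f(g(t)) = 3*(-t^2 + 3t + 5)^2 + 3*(-t^2 + 3t + 5) + (-3)
(-t^2 + 3t + 5)^2 = t^4 - 6t^3 - t^2 + 30t + 25
Expand and combine: 3t^4 - 18t^3 - 6t^2 + 99t + 87


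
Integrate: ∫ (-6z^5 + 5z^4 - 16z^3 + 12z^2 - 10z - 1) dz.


Reverse power rule on each term:
  ∫ -6z^5 dz = -z^6
  ∫ 5z^4 dz = z^5
  ∫ -16z^3 dz = -4z^4
  ∫ 12z^2 dz = 4z^3
  ∫ -10z dz = -5z^2
  ∫ -1 dz = -z
F(z) = -z^6 + z^5 - 4z^4 + 4z^3 - 5z^2 - z + C


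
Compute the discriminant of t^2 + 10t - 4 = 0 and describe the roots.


D = b^2 - 4ac = (10)^2 - 4(1)(-4) = 100 + 16 = 116
Since D > 0: two distinct irrational roots


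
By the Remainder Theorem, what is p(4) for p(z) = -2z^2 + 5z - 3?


By the Remainder Theorem, the remainder equals p(4):
  -2*(4)^2 = -32
  5*(4)^1 = 20
  constant: -3
Sum: -32 + 20 - 3 = -15


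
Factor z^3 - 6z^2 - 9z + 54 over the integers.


Try integer roots (divisors of 54). z=3: p(3)=0.
Divide out (z - 3): quotient is z^2 - 3z - 18.
Factor the quadratic: (z + 3)(z - 6)
Result: (z - 3)(z + 3)(z - 6)


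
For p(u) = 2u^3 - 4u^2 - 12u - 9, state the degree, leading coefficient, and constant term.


Highest power of u is 3, with coefficient 2. Constant term is -9.
Degree = 3, leading coefficient = 2, constant term = -9


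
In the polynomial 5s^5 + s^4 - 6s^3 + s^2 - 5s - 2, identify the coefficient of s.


Read off the coefficient of s: -5


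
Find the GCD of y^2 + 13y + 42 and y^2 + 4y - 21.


Factor each:
  y^2 + 13y + 42 = (y + 7)(y + 6)
  y^2 + 4y - 21 = (y + 7)(y - 3)
Common monic factor: y + 7


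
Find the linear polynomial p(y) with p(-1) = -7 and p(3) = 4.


p(y) = my + b. Using p(-1)=-7, p(3)=4:
m = (-7 - 4)/(-1 - 3) = -11/-4 = 11/4
b = -7 - m*(-1) = -7 + 11/4 = -17/4
p(y) = (11/4)y - (17/4)


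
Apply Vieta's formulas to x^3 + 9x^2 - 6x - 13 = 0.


Monic cubic x^3+bx^2+cx+d=0: sum=-b, pairwise sum=c, product=-d.
b=9, c=-6, d=-13
r1+r2+r3 = -9
r1r2+r1r3+r2r3 = -6
r1r2r3 = 13


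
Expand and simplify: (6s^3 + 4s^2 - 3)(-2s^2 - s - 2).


Distribute each term of the first polynomial:
  (6s^3)(-2s^2 - s - 2) = -12s^5 - 6s^4 - 12s^3
  (4s^2)(-2s^2 - s - 2) = -8s^4 - 4s^3 - 8s^2
  (-3)(-2s^2 - s - 2) = 6s^2 + 3s + 6
Sum: -12s^5 - 14s^4 - 16s^3 - 2s^2 + 3s + 6


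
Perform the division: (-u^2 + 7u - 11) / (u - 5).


(-u^2 + 7u - 11) / (u - 5)
Step 1: -u * (u - 5) = -u^2 + 5u; subtract.
Step 2: 2 * (u - 5) = 2u - 10; subtract.
Quotient: -u + 2, Remainder: -1


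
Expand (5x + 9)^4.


Expand (5x + 9)^4 by repeated multiplication:
  (5x + 9)^2 = 25x^2 + 90x + 81
  (5x + 9)^3 = 125x^3 + 675x^2 + 1215x + 729
= 625x^4 + 4500x^3 + 12150x^2 + 14580x + 6561


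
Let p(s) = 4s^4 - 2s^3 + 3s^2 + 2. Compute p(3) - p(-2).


p(3) = 299
p(-2) = 94
p(3) - p(-2) = 299 - 94 = 205


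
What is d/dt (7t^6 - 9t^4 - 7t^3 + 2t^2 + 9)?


Apply the power rule term by term:
  d/dt(7t^6) = 42t^5
  d/dt(-9t^4) = -36t^3
  d/dt(-7t^3) = -21t^2
  d/dt(2t^2) = 4t
  d/dt(9) = 0
p'(t) = 42t^5 - 36t^3 - 21t^2 + 4t


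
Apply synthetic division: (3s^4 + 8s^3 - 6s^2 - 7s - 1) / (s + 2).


Synthetic division with c = -2. Coefficients: 3, 8, -6, -7, -1
Bring down 3.
  3 * -2 = -6; -6 + 8 = 2
  2 * -2 = -4; -4 - 6 = -10
  -10 * -2 = 20; 20 - 7 = 13
  13 * -2 = -26; -26 - 1 = -27
Quotient: 3s^3 + 2s^2 - 10s + 13, Remainder: -27


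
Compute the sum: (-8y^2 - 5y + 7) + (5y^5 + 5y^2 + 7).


Align terms by degree and add:
  -8y^2 - 5y + 7
+ 5y^5 + 5y^2 + 7
= 5y^5 - 3y^2 - 5y + 14


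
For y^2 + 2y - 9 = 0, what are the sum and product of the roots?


For ay^2+by+c=0: sum = -b/a, product = c/a.
a=1, b=2, c=-9
Sum = -(2)/1 = -2
Product = (-9)/1 = -9


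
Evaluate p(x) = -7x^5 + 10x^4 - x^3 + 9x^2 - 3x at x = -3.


Using direct substitution:
  -7 * (-3)^5 = 1701
  10 * (-3)^4 = 810
  -1 * (-3)^3 = 27
  9 * (-3)^2 = 81
  -3 * (-3)^1 = 9
  constant: 0
Sum = 1701 + 810 + 27 + 81 + 9 + 0 = 2628


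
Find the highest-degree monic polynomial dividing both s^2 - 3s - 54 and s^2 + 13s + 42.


Factor each:
  s^2 - 3s - 54 = (s + 6)(s - 9)
  s^2 + 13s + 42 = (s + 6)(s + 7)
Common monic factor: s + 6


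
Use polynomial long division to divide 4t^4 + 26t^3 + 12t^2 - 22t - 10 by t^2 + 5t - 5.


(4t^4 + 26t^3 + 12t^2 - 22t - 10) / (t^2 + 5t - 5)
Step 1: 4t^2 * (t^2 + 5t - 5) = 4t^4 + 20t^3 - 20t^2; subtract.
Step 2: 6t * (t^2 + 5t - 5) = 6t^3 + 30t^2 - 30t; subtract.
Step 3: 2 * (t^2 + 5t - 5) = 2t^2 + 10t - 10; subtract.
Quotient: 4t^2 + 6t + 2, Remainder: -2t


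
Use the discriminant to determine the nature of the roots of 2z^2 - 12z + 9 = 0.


D = b^2 - 4ac = (-12)^2 - 4(2)(9) = 144 - 72 = 72
Since D > 0: two distinct irrational roots


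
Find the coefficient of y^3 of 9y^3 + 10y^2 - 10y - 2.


Read off the coefficient of y^3: 9


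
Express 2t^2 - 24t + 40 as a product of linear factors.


Roots satisfy r1 + r2 = -b/a = 12 and r1*r2 = c/a = 20.
So r1 = 2, r2 = 10.
2t^2 - 24t + 40 = 2(t - r1)(t - r2) = 2(t - 2)(t - 10)


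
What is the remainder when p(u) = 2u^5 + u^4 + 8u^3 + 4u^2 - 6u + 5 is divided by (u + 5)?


By the Remainder Theorem, the remainder equals p(-5):
  2*(-5)^5 = -6250
  1*(-5)^4 = 625
  8*(-5)^3 = -1000
  4*(-5)^2 = 100
  -6*(-5)^1 = 30
  constant: 5
Sum: -6250 + 625 - 1000 + 100 + 30 + 5 = -6490


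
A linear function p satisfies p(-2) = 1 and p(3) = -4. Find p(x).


p(x) = mx + b. Using p(-2)=1, p(3)=-4:
m = (1 + 4)/(-2 - 3) = 5/-5 = -1
b = 1 - m*(-2) = 1 - 2 = -1
p(x) = -x - 1


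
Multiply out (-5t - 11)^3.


Expand (-5t - 11)^3 by repeated multiplication:
  (-5t - 11)^2 = 25t^2 + 110t + 121
= -125t^3 - 825t^2 - 1815t - 1331


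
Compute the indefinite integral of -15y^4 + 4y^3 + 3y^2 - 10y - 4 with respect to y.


Reverse power rule on each term:
  ∫ -15y^4 dy = -3y^5
  ∫ 4y^3 dy = y^4
  ∫ 3y^2 dy = y^3
  ∫ -10y dy = -5y^2
  ∫ -4 dy = -4y
F(y) = -3y^5 + y^4 + y^3 - 5y^2 - 4y + C


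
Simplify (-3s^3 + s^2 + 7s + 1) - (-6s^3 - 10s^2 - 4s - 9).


Distribute the minus sign:
  (-3s^3 + s^2 + 7s + 1)
- (-6s^3 - 10s^2 - 4s - 9)
Negate second polynomial: 6s^3 + 10s^2 + 4s + 9
Add: 3s^3 + 11s^2 + 11s + 10


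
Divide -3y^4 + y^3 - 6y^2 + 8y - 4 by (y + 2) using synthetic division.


Synthetic division with c = -2. Coefficients: -3, 1, -6, 8, -4
Bring down -3.
  -3 * -2 = 6; 6 + 1 = 7
  7 * -2 = -14; -14 - 6 = -20
  -20 * -2 = 40; 40 + 8 = 48
  48 * -2 = -96; -96 - 4 = -100
Quotient: -3y^3 + 7y^2 - 20y + 48, Remainder: -100


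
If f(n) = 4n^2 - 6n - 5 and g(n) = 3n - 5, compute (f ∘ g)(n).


Substitute g(n) into f:
f(g(n)) = 4*(3n - 5)^2 + (-6)*(3n - 5) + (-5)
(3n - 5)^2 = 9n^2 - 30n + 25
Expand and combine: 36n^2 - 138n + 125


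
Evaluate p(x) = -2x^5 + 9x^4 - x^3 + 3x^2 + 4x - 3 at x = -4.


Using direct substitution:
  -2 * (-4)^5 = 2048
  9 * (-4)^4 = 2304
  -1 * (-4)^3 = 64
  3 * (-4)^2 = 48
  4 * (-4)^1 = -16
  constant: -3
Sum = 2048 + 2304 + 64 + 48 - 16 - 3 = 4445


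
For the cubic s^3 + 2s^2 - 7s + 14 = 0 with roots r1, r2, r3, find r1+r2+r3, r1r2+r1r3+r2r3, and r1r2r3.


Monic cubic s^3+bs^2+cs+d=0: sum=-b, pairwise sum=c, product=-d.
b=2, c=-7, d=14
r1+r2+r3 = -2
r1r2+r1r3+r2r3 = -7
r1r2r3 = -14


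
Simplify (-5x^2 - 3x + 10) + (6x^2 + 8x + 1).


Align terms by degree and add:
  -5x^2 - 3x + 10
+ 6x^2 + 8x + 1
= x^2 + 5x + 11


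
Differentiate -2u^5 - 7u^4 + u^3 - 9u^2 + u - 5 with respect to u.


Apply the power rule term by term:
  d/du(-2u^5) = -10u^4
  d/du(-7u^4) = -28u^3
  d/du(u^3) = 3u^2
  d/du(-9u^2) = -18u
  d/du(u) = 1
  d/du(-5) = 0
p'(u) = -10u^4 - 28u^3 + 3u^2 - 18u + 1


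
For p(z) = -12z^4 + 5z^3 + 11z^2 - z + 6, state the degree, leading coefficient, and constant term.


Highest power of z is 4, with coefficient -12. Constant term is 6.
Degree = 4, leading coefficient = -12, constant term = 6


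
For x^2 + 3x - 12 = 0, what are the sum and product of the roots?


For ax^2+bx+c=0: sum = -b/a, product = c/a.
a=1, b=3, c=-12
Sum = -(3)/1 = -3
Product = (-12)/1 = -12


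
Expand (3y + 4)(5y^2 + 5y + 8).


Distribute each term of the first polynomial:
  (3y)(5y^2 + 5y + 8) = 15y^3 + 15y^2 + 24y
  (4)(5y^2 + 5y + 8) = 20y^2 + 20y + 32
Sum: 15y^3 + 35y^2 + 44y + 32


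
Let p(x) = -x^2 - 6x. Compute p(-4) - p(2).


p(-4) = 8
p(2) = -16
p(-4) - p(2) = 8 + 16 = 24


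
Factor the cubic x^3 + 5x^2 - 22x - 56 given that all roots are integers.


Try integer roots (divisors of -56). x=4: p(4)=0.
Divide out (x - 4): quotient is x^2 + 9x + 14.
Factor the quadratic: (x + 2)(x + 7)
Result: (x - 4)(x + 2)(x + 7)


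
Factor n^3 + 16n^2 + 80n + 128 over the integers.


Try integer roots (divisors of 128). n=-4: p(-4)=0.
Divide out (n + 4): quotient is n^2 + 12n + 32.
Factor the quadratic: (n + 4)(n + 8)
Result: (n + 4)(n + 4)(n + 8)


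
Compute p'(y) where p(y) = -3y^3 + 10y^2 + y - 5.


Apply the power rule term by term:
  d/dy(-3y^3) = -9y^2
  d/dy(10y^2) = 20y
  d/dy(y) = 1
  d/dy(-5) = 0
p'(y) = -9y^2 + 20y + 1


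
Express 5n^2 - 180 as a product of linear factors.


Roots satisfy r1 + r2 = -b/a = 0 and r1*r2 = c/a = -36.
So r1 = -6, r2 = 6.
5n^2 - 180 = 5(n - r1)(n - r2) = 5(n + 6)(n - 6)


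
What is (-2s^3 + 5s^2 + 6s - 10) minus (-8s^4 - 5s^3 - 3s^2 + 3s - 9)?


Distribute the minus sign:
  (-2s^3 + 5s^2 + 6s - 10)
- (-8s^4 - 5s^3 - 3s^2 + 3s - 9)
Negate second polynomial: 8s^4 + 5s^3 + 3s^2 - 3s + 9
Add: 8s^4 + 3s^3 + 8s^2 + 3s - 1


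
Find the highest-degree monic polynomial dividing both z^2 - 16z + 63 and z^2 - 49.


Factor each:
  z^2 - 16z + 63 = (z - 7)(z - 9)
  z^2 - 49 = (z - 7)(z + 7)
Common monic factor: z - 7


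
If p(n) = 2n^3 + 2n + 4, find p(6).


Using direct substitution:
  2 * (6)^3 = 432
  0 * (6)^2 = 0
  2 * (6)^1 = 12
  constant: 4
Sum = 432 + 0 + 12 + 4 = 448


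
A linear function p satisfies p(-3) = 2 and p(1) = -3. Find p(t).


p(t) = mt + b. Using p(-3)=2, p(1)=-3:
m = (2 + 3)/(-3 - 1) = 5/-4 = -5/4
b = 2 - m*(-3) = 2 - 15/4 = -7/4
p(t) = -(5/4)t - (7/4)


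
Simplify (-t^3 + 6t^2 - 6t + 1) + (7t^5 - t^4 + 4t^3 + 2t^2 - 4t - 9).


Align terms by degree and add:
  -t^3 + 6t^2 - 6t + 1
+ 7t^5 - t^4 + 4t^3 + 2t^2 - 4t - 9
= 7t^5 - t^4 + 3t^3 + 8t^2 - 10t - 8


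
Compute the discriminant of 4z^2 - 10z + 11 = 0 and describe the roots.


D = b^2 - 4ac = (-10)^2 - 4(4)(11) = 100 - 176 = -76
Since D < 0: two complex conjugate roots (no real roots)


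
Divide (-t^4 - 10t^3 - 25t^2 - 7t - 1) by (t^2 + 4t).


(-t^4 - 10t^3 - 25t^2 - 7t - 1) / (t^2 + 4t)
Step 1: -t^2 * (t^2 + 4t) = -t^4 - 4t^3; subtract.
Step 2: -6t * (t^2 + 4t) = -6t^3 - 24t^2; subtract.
Step 3: -1 * (t^2 + 4t) = -t^2 - 4t; subtract.
Quotient: -t^2 - 6t - 1, Remainder: -3t - 1


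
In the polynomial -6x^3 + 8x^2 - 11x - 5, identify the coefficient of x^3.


Read off the coefficient of x^3: -6


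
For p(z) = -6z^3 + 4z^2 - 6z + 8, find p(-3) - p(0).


p(-3) = 224
p(0) = 8
p(-3) - p(0) = 224 - 8 = 216


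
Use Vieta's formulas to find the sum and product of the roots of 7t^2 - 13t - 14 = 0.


For at^2+bt+c=0: sum = -b/a, product = c/a.
a=7, b=-13, c=-14
Sum = -(-13)/7 = 13/7
Product = (-14)/7 = -2


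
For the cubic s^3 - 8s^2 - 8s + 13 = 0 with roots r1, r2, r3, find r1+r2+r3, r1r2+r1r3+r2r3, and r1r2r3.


Monic cubic s^3+bs^2+cs+d=0: sum=-b, pairwise sum=c, product=-d.
b=-8, c=-8, d=13
r1+r2+r3 = 8
r1r2+r1r3+r2r3 = -8
r1r2r3 = -13


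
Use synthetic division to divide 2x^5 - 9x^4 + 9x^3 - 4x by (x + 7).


Synthetic division with c = -7. Coefficients: 2, -9, 9, 0, -4, 0
Bring down 2.
  2 * -7 = -14; -14 - 9 = -23
  -23 * -7 = 161; 161 + 9 = 170
  170 * -7 = -1190; -1190 + 0 = -1190
  -1190 * -7 = 8330; 8330 - 4 = 8326
  8326 * -7 = -58282; -58282 + 0 = -58282
Quotient: 2x^4 - 23x^3 + 170x^2 - 1190x + 8326, Remainder: -58282


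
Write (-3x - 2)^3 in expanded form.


Expand (-3x - 2)^3 by repeated multiplication:
  (-3x - 2)^2 = 9x^2 + 12x + 4
= -27x^3 - 54x^2 - 36x - 8


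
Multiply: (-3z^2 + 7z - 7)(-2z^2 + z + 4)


Distribute each term of the first polynomial:
  (-3z^2)(-2z^2 + z + 4) = 6z^4 - 3z^3 - 12z^2
  (7z)(-2z^2 + z + 4) = -14z^3 + 7z^2 + 28z
  (-7)(-2z^2 + z + 4) = 14z^2 - 7z - 28
Sum: 6z^4 - 17z^3 + 9z^2 + 21z - 28


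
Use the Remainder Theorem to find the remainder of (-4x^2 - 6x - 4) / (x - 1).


By the Remainder Theorem, the remainder equals p(1):
  -4*(1)^2 = -4
  -6*(1)^1 = -6
  constant: -4
Sum: -4 - 6 - 4 = -14


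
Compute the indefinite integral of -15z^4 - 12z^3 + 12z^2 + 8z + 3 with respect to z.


Reverse power rule on each term:
  ∫ -15z^4 dz = -3z^5
  ∫ -12z^3 dz = -3z^4
  ∫ 12z^2 dz = 4z^3
  ∫ 8z dz = 4z^2
  ∫ 3 dz = 3z
F(z) = -3z^5 - 3z^4 + 4z^3 + 4z^2 + 3z + C


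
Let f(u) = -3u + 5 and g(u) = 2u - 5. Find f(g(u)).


Substitute g(u) into f:
f(g(u)) = -3*(2u - 5) + 5
Expand and combine: -6u + 20


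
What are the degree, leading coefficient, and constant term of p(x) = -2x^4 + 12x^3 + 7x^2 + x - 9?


Highest power of x is 4, with coefficient -2. Constant term is -9.
Degree = 4, leading coefficient = -2, constant term = -9


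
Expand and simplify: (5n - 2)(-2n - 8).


Distribute each term of the first polynomial:
  (5n)(-2n - 8) = -10n^2 - 40n
  (-2)(-2n - 8) = 4n + 16
Sum: -10n^2 - 36n + 16


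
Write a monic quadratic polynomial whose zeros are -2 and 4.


p(x) = (x + 2)(x - 4)
Expand: x^2 - 2x - 8


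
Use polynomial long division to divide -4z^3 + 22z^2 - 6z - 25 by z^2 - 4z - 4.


(-4z^3 + 22z^2 - 6z - 25) / (z^2 - 4z - 4)
Step 1: -4z * (z^2 - 4z - 4) = -4z^3 + 16z^2 + 16z; subtract.
Step 2: 6 * (z^2 - 4z - 4) = 6z^2 - 24z - 24; subtract.
Quotient: -4z + 6, Remainder: 2z - 1


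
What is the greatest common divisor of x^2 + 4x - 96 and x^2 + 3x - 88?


Factor each:
  x^2 + 4x - 96 = (x - 8)(x + 12)
  x^2 + 3x - 88 = (x - 8)(x + 11)
Common monic factor: x - 8


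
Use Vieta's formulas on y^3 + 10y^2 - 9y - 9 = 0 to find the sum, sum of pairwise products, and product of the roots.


Monic cubic y^3+by^2+cy+d=0: sum=-b, pairwise sum=c, product=-d.
b=10, c=-9, d=-9
r1+r2+r3 = -10
r1r2+r1r3+r2r3 = -9
r1r2r3 = 9


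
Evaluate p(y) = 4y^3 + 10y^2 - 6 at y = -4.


Using direct substitution:
  4 * (-4)^3 = -256
  10 * (-4)^2 = 160
  0 * (-4)^1 = 0
  constant: -6
Sum = -256 + 160 + 0 - 6 = -102


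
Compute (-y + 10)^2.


Expand (-y + 10)^2 by repeated multiplication:
= y^2 - 20y + 100


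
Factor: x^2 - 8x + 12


Roots satisfy r1 + r2 = -b/a = 8 and r1*r2 = c/a = 12.
So r1 = 2, r2 = 6.
x^2 - 8x + 12 = (x - r1)(x - r2) = (x - 2)(x - 6)


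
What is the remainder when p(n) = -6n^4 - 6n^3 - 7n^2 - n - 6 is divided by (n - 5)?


By the Remainder Theorem, the remainder equals p(5):
  -6*(5)^4 = -3750
  -6*(5)^3 = -750
  -7*(5)^2 = -175
  -1*(5)^1 = -5
  constant: -6
Sum: -3750 - 750 - 175 - 5 - 6 = -4686


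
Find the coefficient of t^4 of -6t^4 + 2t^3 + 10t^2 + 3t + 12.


Read off the coefficient of t^4: -6


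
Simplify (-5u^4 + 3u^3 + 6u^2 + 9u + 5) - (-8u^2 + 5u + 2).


Distribute the minus sign:
  (-5u^4 + 3u^3 + 6u^2 + 9u + 5)
- (-8u^2 + 5u + 2)
Negate second polynomial: 8u^2 - 5u - 2
Add: -5u^4 + 3u^3 + 14u^2 + 4u + 3


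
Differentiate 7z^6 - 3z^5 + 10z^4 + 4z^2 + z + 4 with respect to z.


Apply the power rule term by term:
  d/dz(7z^6) = 42z^5
  d/dz(-3z^5) = -15z^4
  d/dz(10z^4) = 40z^3
  d/dz(4z^2) = 8z
  d/dz(z) = 1
  d/dz(4) = 0
p'(z) = 42z^5 - 15z^4 + 40z^3 + 8z + 1


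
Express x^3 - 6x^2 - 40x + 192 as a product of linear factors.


Try integer roots (divisors of 192). x=4: p(4)=0.
Divide out (x - 4): quotient is x^2 - 2x - 48.
Factor the quadratic: (x - 8)(x + 6)
Result: (x - 4)(x - 8)(x + 6)


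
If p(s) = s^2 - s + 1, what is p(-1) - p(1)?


p(-1) = 3
p(1) = 1
p(-1) - p(1) = 3 - 1 = 2


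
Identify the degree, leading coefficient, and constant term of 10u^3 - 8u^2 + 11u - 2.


Highest power of u is 3, with coefficient 10. Constant term is -2.
Degree = 3, leading coefficient = 10, constant term = -2


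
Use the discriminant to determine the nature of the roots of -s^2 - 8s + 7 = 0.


D = b^2 - 4ac = (-8)^2 - 4(-1)(7) = 64 + 28 = 92
Since D > 0: two distinct irrational roots


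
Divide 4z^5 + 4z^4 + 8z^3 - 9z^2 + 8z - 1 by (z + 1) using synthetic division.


Synthetic division with c = -1. Coefficients: 4, 4, 8, -9, 8, -1
Bring down 4.
  4 * -1 = -4; -4 + 4 = 0
  0 * -1 = 0; 0 + 8 = 8
  8 * -1 = -8; -8 - 9 = -17
  -17 * -1 = 17; 17 + 8 = 25
  25 * -1 = -25; -25 - 1 = -26
Quotient: 4z^4 + 8z^2 - 17z + 25, Remainder: -26


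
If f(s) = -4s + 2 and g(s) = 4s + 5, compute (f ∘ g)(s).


Substitute g(s) into f:
f(g(s)) = -4*(4s + 5) + 2
Expand and combine: -16s - 18


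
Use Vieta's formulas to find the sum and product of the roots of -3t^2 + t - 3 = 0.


For at^2+bt+c=0: sum = -b/a, product = c/a.
a=-3, b=1, c=-3
Sum = -(1)/-3 = 1/3
Product = (-3)/-3 = 1


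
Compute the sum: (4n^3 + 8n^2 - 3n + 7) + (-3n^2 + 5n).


Align terms by degree and add:
  4n^3 + 8n^2 - 3n + 7
  -3n^2 + 5n
= 4n^3 + 5n^2 + 2n + 7


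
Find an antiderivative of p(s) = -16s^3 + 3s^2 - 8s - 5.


Reverse power rule on each term:
  ∫ -16s^3 ds = -4s^4
  ∫ 3s^2 ds = s^3
  ∫ -8s ds = -4s^2
  ∫ -5 ds = -5s
F(s) = -4s^4 + s^3 - 4s^2 - 5s + C


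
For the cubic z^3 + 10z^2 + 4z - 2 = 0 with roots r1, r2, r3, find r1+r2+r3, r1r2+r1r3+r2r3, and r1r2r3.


Monic cubic z^3+bz^2+cz+d=0: sum=-b, pairwise sum=c, product=-d.
b=10, c=4, d=-2
r1+r2+r3 = -10
r1r2+r1r3+r2r3 = 4
r1r2r3 = 2


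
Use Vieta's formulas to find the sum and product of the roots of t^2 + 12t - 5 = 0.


For at^2+bt+c=0: sum = -b/a, product = c/a.
a=1, b=12, c=-5
Sum = -(12)/1 = -12
Product = (-5)/1 = -5


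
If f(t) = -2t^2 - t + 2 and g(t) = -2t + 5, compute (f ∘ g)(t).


Substitute g(t) into f:
f(g(t)) = -2*(-2t + 5)^2 + (-1)*(-2t + 5) + 2
(-2t + 5)^2 = 4t^2 - 20t + 25
Expand and combine: -8t^2 + 42t - 53


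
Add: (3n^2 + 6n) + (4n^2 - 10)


Align terms by degree and add:
  3n^2 + 6n
+ 4n^2 - 10
= 7n^2 + 6n - 10


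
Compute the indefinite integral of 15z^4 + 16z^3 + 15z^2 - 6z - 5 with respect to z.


Reverse power rule on each term:
  ∫ 15z^4 dz = 3z^5
  ∫ 16z^3 dz = 4z^4
  ∫ 15z^2 dz = 5z^3
  ∫ -6z dz = -3z^2
  ∫ -5 dz = -5z
F(z) = 3z^5 + 4z^4 + 5z^3 - 3z^2 - 5z + C


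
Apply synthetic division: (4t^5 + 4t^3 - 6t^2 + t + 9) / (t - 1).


Synthetic division with c = 1. Coefficients: 4, 0, 4, -6, 1, 9
Bring down 4.
  4 * 1 = 4; 4 + 0 = 4
  4 * 1 = 4; 4 + 4 = 8
  8 * 1 = 8; 8 - 6 = 2
  2 * 1 = 2; 2 + 1 = 3
  3 * 1 = 3; 3 + 9 = 12
Quotient: 4t^4 + 4t^3 + 8t^2 + 2t + 3, Remainder: 12


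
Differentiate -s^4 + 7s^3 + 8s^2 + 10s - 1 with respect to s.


Apply the power rule term by term:
  d/ds(-s^4) = -4s^3
  d/ds(7s^3) = 21s^2
  d/ds(8s^2) = 16s
  d/ds(10s) = 10
  d/ds(-1) = 0
p'(s) = -4s^3 + 21s^2 + 16s + 10


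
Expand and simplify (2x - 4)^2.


Expand (2x - 4)^2 by repeated multiplication:
= 4x^2 - 16x + 16


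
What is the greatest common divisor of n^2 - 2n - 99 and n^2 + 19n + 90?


Factor each:
  n^2 - 2n - 99 = (n + 9)(n - 11)
  n^2 + 19n + 90 = (n + 9)(n + 10)
Common monic factor: n + 9


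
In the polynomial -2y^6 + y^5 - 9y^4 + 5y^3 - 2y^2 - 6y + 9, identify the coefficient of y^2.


Read off the coefficient of y^2: -2


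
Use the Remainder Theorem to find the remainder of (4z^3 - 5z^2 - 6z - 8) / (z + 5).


By the Remainder Theorem, the remainder equals p(-5):
  4*(-5)^3 = -500
  -5*(-5)^2 = -125
  -6*(-5)^1 = 30
  constant: -8
Sum: -500 - 125 + 30 - 8 = -603


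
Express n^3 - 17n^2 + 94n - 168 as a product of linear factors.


Try integer roots (divisors of -168). n=7: p(7)=0.
Divide out (n - 7): quotient is n^2 - 10n + 24.
Factor the quadratic: (n - 4)(n - 6)
Result: (n - 7)(n - 4)(n - 6)


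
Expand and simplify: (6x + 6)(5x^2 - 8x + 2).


Distribute each term of the first polynomial:
  (6x)(5x^2 - 8x + 2) = 30x^3 - 48x^2 + 12x
  (6)(5x^2 - 8x + 2) = 30x^2 - 48x + 12
Sum: 30x^3 - 18x^2 - 36x + 12


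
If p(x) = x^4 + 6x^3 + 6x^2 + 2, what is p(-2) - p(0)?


p(-2) = -6
p(0) = 2
p(-2) - p(0) = -6 - 2 = -8


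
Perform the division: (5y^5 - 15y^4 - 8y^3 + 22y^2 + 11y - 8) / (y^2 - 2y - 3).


(5y^5 - 15y^4 - 8y^3 + 22y^2 + 11y - 8) / (y^2 - 2y - 3)
Step 1: 5y^3 * (y^2 - 2y - 3) = 5y^5 - 10y^4 - 15y^3; subtract.
Step 2: -5y^2 * (y^2 - 2y - 3) = -5y^4 + 10y^3 + 15y^2; subtract.
Step 3: -3y * (y^2 - 2y - 3) = -3y^3 + 6y^2 + 9y; subtract.
Step 4: 1 * (y^2 - 2y - 3) = y^2 - 2y - 3; subtract.
Quotient: 5y^3 - 5y^2 - 3y + 1, Remainder: 4y - 5


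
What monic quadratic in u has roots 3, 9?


p(u) = (u - 3)(u - 9)
Expand: u^2 - 12u + 27


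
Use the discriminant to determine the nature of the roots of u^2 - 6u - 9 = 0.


D = b^2 - 4ac = (-6)^2 - 4(1)(-9) = 36 + 36 = 72
Since D > 0: two distinct irrational roots


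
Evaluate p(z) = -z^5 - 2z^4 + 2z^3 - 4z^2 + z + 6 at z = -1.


Using direct substitution:
  -1 * (-1)^5 = 1
  -2 * (-1)^4 = -2
  2 * (-1)^3 = -2
  -4 * (-1)^2 = -4
  1 * (-1)^1 = -1
  constant: 6
Sum = 1 - 2 - 2 - 4 - 1 + 6 = -2


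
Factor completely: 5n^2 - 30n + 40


Roots satisfy r1 + r2 = -b/a = 6 and r1*r2 = c/a = 8.
So r1 = 2, r2 = 4.
5n^2 - 30n + 40 = 5(n - r1)(n - r2) = 5(n - 2)(n - 4)


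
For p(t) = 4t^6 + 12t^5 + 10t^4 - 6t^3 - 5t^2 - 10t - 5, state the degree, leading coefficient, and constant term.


Highest power of t is 6, with coefficient 4. Constant term is -5.
Degree = 6, leading coefficient = 4, constant term = -5


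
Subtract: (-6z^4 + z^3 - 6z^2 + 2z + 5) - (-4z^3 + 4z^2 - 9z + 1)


Distribute the minus sign:
  (-6z^4 + z^3 - 6z^2 + 2z + 5)
- (-4z^3 + 4z^2 - 9z + 1)
Negate second polynomial: 4z^3 - 4z^2 + 9z - 1
Add: -6z^4 + 5z^3 - 10z^2 + 11z + 4


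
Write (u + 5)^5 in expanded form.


Expand (u + 5)^5 by repeated multiplication:
  (u + 5)^2 = u^2 + 10u + 25
  (u + 5)^3 = u^3 + 15u^2 + 75u + 125
  (u + 5)^4 = u^4 + 20u^3 + 150u^2 + 500u + 625
= u^5 + 25u^4 + 250u^3 + 1250u^2 + 3125u + 3125


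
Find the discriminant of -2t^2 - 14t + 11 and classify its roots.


D = b^2 - 4ac = (-14)^2 - 4(-2)(11) = 196 + 88 = 284
Since D > 0: two distinct irrational roots


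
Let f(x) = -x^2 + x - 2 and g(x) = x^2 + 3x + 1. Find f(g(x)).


Substitute g(x) into f:
f(g(x)) = -1*(x^2 + 3x + 1)^2 + 1*(x^2 + 3x + 1) + (-2)
(x^2 + 3x + 1)^2 = x^4 + 6x^3 + 11x^2 + 6x + 1
Expand and combine: -x^4 - 6x^3 - 10x^2 - 3x - 2


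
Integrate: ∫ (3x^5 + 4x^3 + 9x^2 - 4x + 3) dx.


Reverse power rule on each term:
  ∫ 3x^5 dx = (1/2)x^6
  ∫ 4x^3 dx = x^4
  ∫ 9x^2 dx = 3x^3
  ∫ -4x dx = -2x^2
  ∫ 3 dx = 3x
F(x) = (1/2)x^6 + x^4 + 3x^3 - 2x^2 + 3x + C


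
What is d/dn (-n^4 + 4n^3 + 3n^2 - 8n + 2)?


Apply the power rule term by term:
  d/dn(-n^4) = -4n^3
  d/dn(4n^3) = 12n^2
  d/dn(3n^2) = 6n
  d/dn(-8n) = -8
  d/dn(2) = 0
p'(n) = -4n^3 + 12n^2 + 6n - 8


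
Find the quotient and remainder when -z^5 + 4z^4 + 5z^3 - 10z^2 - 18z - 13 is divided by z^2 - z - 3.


(-z^5 + 4z^4 + 5z^3 - 10z^2 - 18z - 13) / (z^2 - z - 3)
Step 1: -z^3 * (z^2 - z - 3) = -z^5 + z^4 + 3z^3; subtract.
Step 2: 3z^2 * (z^2 - z - 3) = 3z^4 - 3z^3 - 9z^2; subtract.
Step 3: 5z * (z^2 - z - 3) = 5z^3 - 5z^2 - 15z; subtract.
Step 4: 4 * (z^2 - z - 3) = 4z^2 - 4z - 12; subtract.
Quotient: -z^3 + 3z^2 + 5z + 4, Remainder: z - 1


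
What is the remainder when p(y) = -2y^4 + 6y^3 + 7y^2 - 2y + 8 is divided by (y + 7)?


By the Remainder Theorem, the remainder equals p(-7):
  -2*(-7)^4 = -4802
  6*(-7)^3 = -2058
  7*(-7)^2 = 343
  -2*(-7)^1 = 14
  constant: 8
Sum: -4802 - 2058 + 343 + 14 + 8 = -6495


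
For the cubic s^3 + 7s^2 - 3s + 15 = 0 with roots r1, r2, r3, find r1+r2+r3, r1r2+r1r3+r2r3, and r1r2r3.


Monic cubic s^3+bs^2+cs+d=0: sum=-b, pairwise sum=c, product=-d.
b=7, c=-3, d=15
r1+r2+r3 = -7
r1r2+r1r3+r2r3 = -3
r1r2r3 = -15


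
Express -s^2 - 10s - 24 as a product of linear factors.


Roots satisfy r1 + r2 = -b/a = -10 and r1*r2 = c/a = 24.
So r1 = -6, r2 = -4.
-s^2 - 10s - 24 = -(s - r1)(s - r2) = -(s + 6)(s + 4)


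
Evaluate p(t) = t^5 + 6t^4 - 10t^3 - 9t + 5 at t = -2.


Using direct substitution:
  1 * (-2)^5 = -32
  6 * (-2)^4 = 96
  -10 * (-2)^3 = 80
  0 * (-2)^2 = 0
  -9 * (-2)^1 = 18
  constant: 5
Sum = -32 + 96 + 80 + 0 + 18 + 5 = 167


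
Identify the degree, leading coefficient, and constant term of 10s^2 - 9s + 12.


Highest power of s is 2, with coefficient 10. Constant term is 12.
Degree = 2, leading coefficient = 10, constant term = 12


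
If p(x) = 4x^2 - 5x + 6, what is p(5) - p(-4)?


p(5) = 81
p(-4) = 90
p(5) - p(-4) = 81 - 90 = -9


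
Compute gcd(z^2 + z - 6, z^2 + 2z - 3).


Factor each:
  z^2 + z - 6 = (z + 3)(z - 2)
  z^2 + 2z - 3 = (z + 3)(z - 1)
Common monic factor: z + 3


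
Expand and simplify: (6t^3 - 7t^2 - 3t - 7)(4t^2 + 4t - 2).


Distribute each term of the first polynomial:
  (6t^3)(4t^2 + 4t - 2) = 24t^5 + 24t^4 - 12t^3
  (-7t^2)(4t^2 + 4t - 2) = -28t^4 - 28t^3 + 14t^2
  (-3t)(4t^2 + 4t - 2) = -12t^3 - 12t^2 + 6t
  (-7)(4t^2 + 4t - 2) = -28t^2 - 28t + 14
Sum: 24t^5 - 4t^4 - 52t^3 - 26t^2 - 22t + 14


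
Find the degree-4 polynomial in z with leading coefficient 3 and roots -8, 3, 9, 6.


p(z) = 3(z + 8)(z - 3)(z - 9)(z - 6)
Expand: 3z^4 - 30z^3 - 135z^2 + 1890z - 3888


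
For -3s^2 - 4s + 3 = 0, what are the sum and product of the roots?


For as^2+bs+c=0: sum = -b/a, product = c/a.
a=-3, b=-4, c=3
Sum = -(-4)/-3 = -4/3
Product = (3)/-3 = -1


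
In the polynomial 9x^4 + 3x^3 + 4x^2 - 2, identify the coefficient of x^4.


Read off the coefficient of x^4: 9


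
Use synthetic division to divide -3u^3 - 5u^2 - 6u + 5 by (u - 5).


Synthetic division with c = 5. Coefficients: -3, -5, -6, 5
Bring down -3.
  -3 * 5 = -15; -15 - 5 = -20
  -20 * 5 = -100; -100 - 6 = -106
  -106 * 5 = -530; -530 + 5 = -525
Quotient: -3u^2 - 20u - 106, Remainder: -525


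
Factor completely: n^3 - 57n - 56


Try integer roots (divisors of -56). n=8: p(8)=0.
Divide out (n - 8): quotient is n^2 + 8n + 7.
Factor the quadratic: (n + 7)(n + 1)
Result: (n - 8)(n + 7)(n + 1)


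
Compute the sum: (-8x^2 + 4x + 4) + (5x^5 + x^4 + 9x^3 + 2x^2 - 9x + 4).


Align terms by degree and add:
  -8x^2 + 4x + 4
+ 5x^5 + x^4 + 9x^3 + 2x^2 - 9x + 4
= 5x^5 + x^4 + 9x^3 - 6x^2 - 5x + 8


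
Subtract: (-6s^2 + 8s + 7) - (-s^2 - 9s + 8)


Distribute the minus sign:
  (-6s^2 + 8s + 7)
- (-s^2 - 9s + 8)
Negate second polynomial: s^2 + 9s - 8
Add: -5s^2 + 17s - 1


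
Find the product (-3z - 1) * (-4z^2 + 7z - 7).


Distribute each term of the first polynomial:
  (-3z)(-4z^2 + 7z - 7) = 12z^3 - 21z^2 + 21z
  (-1)(-4z^2 + 7z - 7) = 4z^2 - 7z + 7
Sum: 12z^3 - 17z^2 + 14z + 7


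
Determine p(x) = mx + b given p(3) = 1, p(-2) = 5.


p(x) = mx + b. Using p(3)=1, p(-2)=5:
m = (1 - 5)/(3 + 2) = -4/5 = -4/5
b = 1 - m*(3) = 1 + 12/5 = 17/5
p(x) = -(4/5)x + (17/5)


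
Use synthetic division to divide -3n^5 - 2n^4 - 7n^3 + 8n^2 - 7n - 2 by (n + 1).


Synthetic division with c = -1. Coefficients: -3, -2, -7, 8, -7, -2
Bring down -3.
  -3 * -1 = 3; 3 - 2 = 1
  1 * -1 = -1; -1 - 7 = -8
  -8 * -1 = 8; 8 + 8 = 16
  16 * -1 = -16; -16 - 7 = -23
  -23 * -1 = 23; 23 - 2 = 21
Quotient: -3n^4 + n^3 - 8n^2 + 16n - 23, Remainder: 21


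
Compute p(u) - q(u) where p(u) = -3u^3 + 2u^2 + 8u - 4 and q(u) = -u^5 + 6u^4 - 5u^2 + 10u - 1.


Distribute the minus sign:
  (-3u^3 + 2u^2 + 8u - 4)
- (-u^5 + 6u^4 - 5u^2 + 10u - 1)
Negate second polynomial: u^5 - 6u^4 + 5u^2 - 10u + 1
Add: u^5 - 6u^4 - 3u^3 + 7u^2 - 2u - 3


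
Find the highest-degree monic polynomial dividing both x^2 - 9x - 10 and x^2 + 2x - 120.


Factor each:
  x^2 - 9x - 10 = (x - 10)(x + 1)
  x^2 + 2x - 120 = (x - 10)(x + 12)
Common monic factor: x - 10


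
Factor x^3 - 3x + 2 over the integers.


Try integer roots (divisors of 2). x=-2: p(-2)=0.
Divide out (x + 2): quotient is x^2 - 2x + 1.
Factor the quadratic: (x - 1)(x - 1)
Result: (x + 2)(x - 1)(x - 1)


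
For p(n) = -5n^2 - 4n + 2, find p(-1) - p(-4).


p(-1) = 1
p(-4) = -62
p(-1) - p(-4) = 1 + 62 = 63


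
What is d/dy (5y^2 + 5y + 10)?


Apply the power rule term by term:
  d/dy(5y^2) = 10y
  d/dy(5y) = 5
  d/dy(10) = 0
p'(y) = 10y + 5


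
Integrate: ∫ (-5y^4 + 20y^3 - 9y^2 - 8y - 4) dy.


Reverse power rule on each term:
  ∫ -5y^4 dy = -y^5
  ∫ 20y^3 dy = 5y^4
  ∫ -9y^2 dy = -3y^3
  ∫ -8y dy = -4y^2
  ∫ -4 dy = -4y
F(y) = -y^5 + 5y^4 - 3y^3 - 4y^2 - 4y + C


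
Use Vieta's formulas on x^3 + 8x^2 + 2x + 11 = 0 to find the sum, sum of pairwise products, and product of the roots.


Monic cubic x^3+bx^2+cx+d=0: sum=-b, pairwise sum=c, product=-d.
b=8, c=2, d=11
r1+r2+r3 = -8
r1r2+r1r3+r2r3 = 2
r1r2r3 = -11


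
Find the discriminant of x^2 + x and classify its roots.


D = b^2 - 4ac = (1)^2 - 4(1)(0) = 1 = 1
Since D > 0: two distinct rational roots


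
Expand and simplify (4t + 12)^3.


Expand (4t + 12)^3 by repeated multiplication:
  (4t + 12)^2 = 16t^2 + 96t + 144
= 64t^3 + 576t^2 + 1728t + 1728


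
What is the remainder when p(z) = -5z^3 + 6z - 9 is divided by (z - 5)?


By the Remainder Theorem, the remainder equals p(5):
  -5*(5)^3 = -625
  0*(5)^2 = 0
  6*(5)^1 = 30
  constant: -9
Sum: -625 + 0 + 30 - 9 = -604


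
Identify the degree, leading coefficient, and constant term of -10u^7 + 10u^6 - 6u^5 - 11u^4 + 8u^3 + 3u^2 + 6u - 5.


Highest power of u is 7, with coefficient -10. Constant term is -5.
Degree = 7, leading coefficient = -10, constant term = -5


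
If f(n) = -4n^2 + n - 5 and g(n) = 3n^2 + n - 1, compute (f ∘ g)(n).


Substitute g(n) into f:
f(g(n)) = -4*(3n^2 + n - 1)^2 + 1*(3n^2 + n - 1) + (-5)
(3n^2 + n - 1)^2 = 9n^4 + 6n^3 - 5n^2 - 2n + 1
Expand and combine: -36n^4 - 24n^3 + 23n^2 + 9n - 10


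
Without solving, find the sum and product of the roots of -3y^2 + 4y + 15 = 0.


For ay^2+by+c=0: sum = -b/a, product = c/a.
a=-3, b=4, c=15
Sum = -(4)/-3 = 4/3
Product = (15)/-3 = -5


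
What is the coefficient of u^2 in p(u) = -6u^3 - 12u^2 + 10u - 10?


Read off the coefficient of u^2: -12


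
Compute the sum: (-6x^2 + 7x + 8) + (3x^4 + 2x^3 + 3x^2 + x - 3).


Align terms by degree and add:
  -6x^2 + 7x + 8
+ 3x^4 + 2x^3 + 3x^2 + x - 3
= 3x^4 + 2x^3 - 3x^2 + 8x + 5


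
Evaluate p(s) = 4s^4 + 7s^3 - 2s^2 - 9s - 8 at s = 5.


Using direct substitution:
  4 * (5)^4 = 2500
  7 * (5)^3 = 875
  -2 * (5)^2 = -50
  -9 * (5)^1 = -45
  constant: -8
Sum = 2500 + 875 - 50 - 45 - 8 = 3272
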